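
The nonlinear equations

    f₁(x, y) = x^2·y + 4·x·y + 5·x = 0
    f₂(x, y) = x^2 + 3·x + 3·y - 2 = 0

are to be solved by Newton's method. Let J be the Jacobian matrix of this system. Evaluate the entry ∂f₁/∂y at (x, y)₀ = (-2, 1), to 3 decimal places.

∂f₁/∂y = x^2 + 4·x.
At (-2, 1) this is -4.000.

-4.000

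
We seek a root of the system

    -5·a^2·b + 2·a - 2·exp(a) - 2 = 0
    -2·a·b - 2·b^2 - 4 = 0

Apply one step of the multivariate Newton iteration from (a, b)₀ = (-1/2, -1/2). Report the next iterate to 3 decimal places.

At (-1/2, -1/2): F = (-3.58806, -5.000).
Jacobian J = [[-10·a·b - 2·exp(a) + 2, -5·a^2], [-2·b, -2·a - 4·b]].
At the point, J = [[-1.71306, -1.250], [1.000, 3.000]] (det J = -3.88918).
Solving J·Δ = −F gives Δ = (-4.375, 3.125).
Then the next iterate is (a, b)₁ = (-4.875, 2.625).

(-4.875, 2.625)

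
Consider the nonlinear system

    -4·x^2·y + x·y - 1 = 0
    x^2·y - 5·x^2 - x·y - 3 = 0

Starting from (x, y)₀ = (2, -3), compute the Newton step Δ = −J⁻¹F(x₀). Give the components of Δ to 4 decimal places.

At (2, -3): F = (41.0000, -29.0000).
Jacobian J = [[-8·x·y + y, -4·x^2 + x], [2·x·y - 10·x - y, x^2 - x]].
At the point, J = [[45.0000, -14.0000], [-29.0000, 2.0000]] (det J = -316.0000).
Solving J·Δ = −F gives Δ = (-1.0253, -0.3671).

(-1.0253, -0.3671)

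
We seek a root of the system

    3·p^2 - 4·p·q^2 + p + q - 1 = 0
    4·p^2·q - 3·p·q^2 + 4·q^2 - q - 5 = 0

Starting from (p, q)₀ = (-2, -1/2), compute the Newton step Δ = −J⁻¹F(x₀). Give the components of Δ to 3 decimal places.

(-1.892, 4.743)

At (-2, -1/2): F = (10.500, -10.000).
Jacobian J = [[6·p - 4·q^2 + 1, -8·p·q + 1], [8·p·q - 3·q^2, 4·p^2 - 6·p·q + 8·q - 1]].
At the point, J = [[-12.000, -7.000], [7.250, 5.000]] (det J = -9.250).
Solving J·Δ = −F gives Δ = (-1.892, 4.743).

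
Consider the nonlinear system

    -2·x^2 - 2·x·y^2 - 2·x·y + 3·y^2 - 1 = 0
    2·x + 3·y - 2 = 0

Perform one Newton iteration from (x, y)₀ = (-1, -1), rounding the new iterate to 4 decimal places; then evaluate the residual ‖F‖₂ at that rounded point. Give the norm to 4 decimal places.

At (-1, -1): F = (0.0000, -7.0000).
Jacobian J = [[-4·x - 2·y^2 - 2·y, -4·x·y - 2·x + 6·y], [2, 3]].
At the point, J = [[4.0000, -8.0000], [2.0000, 3.0000]] (det J = 28.0000).
Solving J·Δ = −F gives Δ = (2.0000, 1.0000).
Then the next iterate is (x, y)₁ = (1.0000, 0.0000).
Re-evaluating at (1.0000, 0.0000): F = (-3.0000, 0.0000), so ‖F‖₂ = 3.0000.

3.0000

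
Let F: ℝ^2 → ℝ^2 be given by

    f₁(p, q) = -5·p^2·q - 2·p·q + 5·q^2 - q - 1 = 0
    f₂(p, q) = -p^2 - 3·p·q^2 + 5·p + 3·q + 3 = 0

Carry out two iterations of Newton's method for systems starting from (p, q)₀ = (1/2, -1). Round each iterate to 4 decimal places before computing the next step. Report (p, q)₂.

At (1/2, -1): F = (7.2500, 0.7500).
Jacobian J = [[-10·p·q - 2·q, -5·p^2 - 2·p + 10·q - 1], [-2·p - 3·q^2 + 5, -6·p·q + 3]].
At the point, J = [[7.0000, -13.2500], [1.0000, 6.0000]] (det J = 55.2500).
Solving J·Δ = −F gives Δ = (-0.9672, 0.0362).
Then the next iterate is (p, q)₁ = (-0.4672, -0.9638).
Round to (-0.4672, -0.9638) and repeat: F = (4.759649, -1.143715), J = [[-2.575274, -10.794979], [3.147669, 0.298276]].
Δ = (0.3290, 0.3624), so (p, q)₂ = (-0.1382, -0.6014).

(-0.1382, -0.6014)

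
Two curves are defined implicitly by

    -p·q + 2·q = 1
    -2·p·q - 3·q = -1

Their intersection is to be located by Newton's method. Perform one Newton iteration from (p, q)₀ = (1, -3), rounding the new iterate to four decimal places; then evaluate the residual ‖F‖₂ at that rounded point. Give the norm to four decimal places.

1.4604

At (1, -3): F = (-4.0000, 16.0000).
Jacobian J = [[-q, -p + 2], [-2·q, -2·p - 3]].
At the point, J = [[3.0000, 1.0000], [6.0000, -5.0000]] (det J = -21.0000).
Solving J·Δ = −F gives Δ = (0.1905, 3.4286).
Then the next iterate is (p, q)₁ = (1.1905, 0.4286).
Re-evaluating at (1.1905, 0.4286): F = (-0.653048, -1.306297), so ‖F‖₂ = 1.4604.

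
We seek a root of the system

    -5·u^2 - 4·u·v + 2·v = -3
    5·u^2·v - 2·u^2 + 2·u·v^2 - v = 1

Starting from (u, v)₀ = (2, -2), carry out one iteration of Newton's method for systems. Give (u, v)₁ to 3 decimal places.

At (2, -2): F = (-5.000, -31.000).
Jacobian J = [[-10·u - 4·v, -4·u + 2], [10·u·v - 4·u + 2·v^2, 5·u^2 + 4·u·v - 1]].
At the point, J = [[-12.000, -6.000], [-40.000, 3.000]] (det J = -276.000).
Solving J·Δ = −F gives Δ = (-0.728, 0.623).
Then the next iterate is (u, v)₁ = (1.272, -1.377).

(1.272, -1.377)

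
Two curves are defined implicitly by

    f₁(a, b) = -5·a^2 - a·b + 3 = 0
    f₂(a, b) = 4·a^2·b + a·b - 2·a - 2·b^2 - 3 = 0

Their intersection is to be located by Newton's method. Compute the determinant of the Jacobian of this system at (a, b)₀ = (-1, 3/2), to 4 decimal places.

-13.0000

J = [[-10·a - b, -a], [8·a·b + b - 2, 4·a^2 + a - 4·b]].
At the point, J = [[8.5000, 1.0000], [-12.5000, -3.0000]].
det J = -13.0000.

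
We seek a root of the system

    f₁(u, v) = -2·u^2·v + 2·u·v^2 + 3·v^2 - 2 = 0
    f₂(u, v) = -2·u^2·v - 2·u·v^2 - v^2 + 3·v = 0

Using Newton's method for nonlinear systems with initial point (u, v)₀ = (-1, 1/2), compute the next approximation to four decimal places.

At (-1, 1/2): F = (-2.7500, 0.7500).
Jacobian J = [[-4·u·v + 2·v^2, -2·u^2 + 4·u·v + 6·v], [-4·u·v - 2·v^2, -2·u^2 - 4·u·v - 2·v + 3]].
At the point, J = [[2.5000, -1.0000], [1.5000, 2.0000]] (det J = 6.5000).
Solving J·Δ = −F gives Δ = (0.7308, -0.9231).
Then the next iterate is (u, v)₁ = (-0.2692, -0.4231).

(-0.2692, -0.4231)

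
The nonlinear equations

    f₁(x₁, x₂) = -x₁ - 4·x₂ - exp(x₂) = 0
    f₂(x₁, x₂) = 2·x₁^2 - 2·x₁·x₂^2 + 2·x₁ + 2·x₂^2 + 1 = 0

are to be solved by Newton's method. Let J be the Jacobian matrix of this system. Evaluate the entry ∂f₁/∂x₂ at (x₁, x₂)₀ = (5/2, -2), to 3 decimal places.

∂f₁/∂x₂ = -exp(x₂) - 4.
At (5/2, -2) this is -4.135.

-4.135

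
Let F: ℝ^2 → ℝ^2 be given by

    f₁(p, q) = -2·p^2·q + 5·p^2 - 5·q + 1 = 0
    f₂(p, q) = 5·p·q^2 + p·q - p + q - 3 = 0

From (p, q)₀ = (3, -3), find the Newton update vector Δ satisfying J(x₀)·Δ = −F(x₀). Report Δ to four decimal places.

At (3, -3): F = (115.0000, 117.0000).
Jacobian J = [[-4·p·q + 10·p, -2·p^2 - 5], [5·q^2 + q - 1, 10·p·q + p + 1]].
At the point, J = [[66.0000, -23.0000], [41.0000, -86.0000]] (det J = -4733.0000).
Solving J·Δ = −F gives Δ = (-1.5210, 0.6353).

(-1.5210, 0.6353)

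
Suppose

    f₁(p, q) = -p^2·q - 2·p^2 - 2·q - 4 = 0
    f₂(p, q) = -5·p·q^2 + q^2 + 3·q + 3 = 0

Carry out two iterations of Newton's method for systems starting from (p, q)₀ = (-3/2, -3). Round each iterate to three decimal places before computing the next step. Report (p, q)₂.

At (-3/2, -3): F = (4.250, 70.500).
Jacobian J = [[-2·p·q - 4·p, -p^2 - 2], [-5·q^2, -10·p·q + 2·q + 3]].
At the point, J = [[-3.000, -4.250], [-45.000, -48.000]] (det J = -47.250).
Solving J·Δ = −F gives Δ = (2.024, -0.429).
Then the next iterate is (p, q)₁ = (0.524, -3.429).
Round to (0.524, -3.429) and repeat: F = (3.25037, -26.33503), J = [[1.49759, -2.27458], [-58.79020, 14.10996]].
Δ = (-0.125, 1.347), so (p, q)₂ = (0.399, -2.082).

(0.399, -2.082)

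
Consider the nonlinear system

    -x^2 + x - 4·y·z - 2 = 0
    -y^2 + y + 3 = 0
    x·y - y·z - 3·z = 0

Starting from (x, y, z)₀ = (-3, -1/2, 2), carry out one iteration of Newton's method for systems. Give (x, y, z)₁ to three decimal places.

At (-3, -1/2, 2): F = (-10.000, 2.250, -3.500).
Jacobian J = [[-2·x + 1, -4·z, -4·y], [0, -2·y + 1, 0], [y, x - z, -y - 3]].
At the point, J = [[7.000, -8.000, 2.000], [0.000, 2.000, 0.000], [-0.500, -5.000, -2.500]] (det J = -33.000).
Solving J·Δ = −F gives Δ = (-0.106, -1.125, 0.871).
Then the next iterate is (x, y, z)₁ = (-3.106, -1.625, 2.871).

(-3.106, -1.625, 2.871)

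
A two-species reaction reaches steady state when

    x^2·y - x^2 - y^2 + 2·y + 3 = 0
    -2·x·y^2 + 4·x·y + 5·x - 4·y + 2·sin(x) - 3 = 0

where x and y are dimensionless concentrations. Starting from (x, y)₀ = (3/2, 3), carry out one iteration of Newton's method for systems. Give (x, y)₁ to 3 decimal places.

(0.501, 2.147)

At (3/2, 3): F = (4.500, -14.50501).
Jacobian J = [[2·x·y - 2·x, x^2 - 2·y + 2], [-2·y^2 + 4·y + 2·cos(x) + 5, -4·x·y + 4·x - 4]].
At the point, J = [[6.000, -1.750], [-0.85853, -16.000]] (det J = -97.50242).
Solving J·Δ = −F gives Δ = (-0.999, -0.853).
Then the next iterate is (x, y)₁ = (0.501, 2.147).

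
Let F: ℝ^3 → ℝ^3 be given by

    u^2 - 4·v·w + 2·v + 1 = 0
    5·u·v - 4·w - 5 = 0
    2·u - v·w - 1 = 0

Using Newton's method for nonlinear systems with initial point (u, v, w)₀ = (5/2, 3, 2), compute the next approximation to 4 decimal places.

(1.1312, 2.3219, 0.8729)

At (5/2, 3, 2): F = (-10.7500, 24.5000, -2.0000).
Jacobian J = [[2·u, -4·w + 2, -4·v], [5·v, 5·u, -4], [2, -w, -v]].
At the point, J = [[5.0000, -6.0000, -12.0000], [15.0000, 12.5000, -4.0000], [2.0000, -2.0000, -3.0000]] (det J = 210.5000).
Solving J·Δ = −F gives Δ = (-1.3688, -0.6781, -1.1271).
Then the next iterate is (u, v, w)₁ = (1.1312, 2.3219, 0.8729).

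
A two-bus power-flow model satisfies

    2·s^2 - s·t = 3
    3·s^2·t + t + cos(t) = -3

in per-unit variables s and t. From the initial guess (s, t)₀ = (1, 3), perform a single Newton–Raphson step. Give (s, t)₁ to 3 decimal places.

At (1, 3): F = (-4.000, 14.01001).
Jacobian J = [[4·s - t, -s], [6·s·t, 3·s^2 - sin(t) + 1]].
At the point, J = [[1.000, -1.000], [18.000, 3.85888]] (det J = 21.85888).
Solving J·Δ = −F gives Δ = (0.065, -3.935).
Then the next iterate is (s, t)₁ = (1.065, -0.935).

(1.065, -0.935)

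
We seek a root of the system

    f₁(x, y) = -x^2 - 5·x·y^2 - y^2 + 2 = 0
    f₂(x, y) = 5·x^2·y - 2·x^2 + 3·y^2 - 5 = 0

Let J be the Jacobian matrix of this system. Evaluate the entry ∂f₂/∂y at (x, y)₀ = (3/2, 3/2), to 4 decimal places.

20.2500

∂f₂/∂y = 5·x^2 + 6·y.
At (3/2, 3/2) this is 20.2500.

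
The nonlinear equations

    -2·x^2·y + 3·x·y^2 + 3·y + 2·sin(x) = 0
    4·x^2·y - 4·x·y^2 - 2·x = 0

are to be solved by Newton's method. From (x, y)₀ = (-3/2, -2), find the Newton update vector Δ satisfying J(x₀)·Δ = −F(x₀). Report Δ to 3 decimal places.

At (-3/2, -2): F = (-16.99499, 9.000).
Jacobian J = [[-4·x·y + 3·y^2 + 2·cos(x), -2·x^2 + 6·x·y + 3], [8·x·y - 4·y^2 - 2, 4·x^2 - 8·x·y]].
At the point, J = [[0.14147, 16.500], [6.000, -15.000]] (det J = -101.12212).
Solving J·Δ = −F gives Δ = (1.052, 1.021).

(1.052, 1.021)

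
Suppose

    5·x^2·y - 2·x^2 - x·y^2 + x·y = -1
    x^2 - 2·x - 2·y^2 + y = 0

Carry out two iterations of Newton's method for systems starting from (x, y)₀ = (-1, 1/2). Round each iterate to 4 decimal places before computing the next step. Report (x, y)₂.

At (-1, 1/2): F = (1.2500, 3.0000).
Jacobian J = [[10·x·y - 4·x - y^2 + y, 5·x^2 - 2·x·y + x], [2·x - 2, -4·y + 1]].
At the point, J = [[-0.7500, 5.0000], [-4.0000, -1.0000]] (det J = 20.7500).
Solving J·Δ = −F gives Δ = (0.7831, -0.1325).
Then the next iterate is (x, y)₁ = (-0.2169, 0.3675).
Round to (-0.2169, 0.3675) and repeat: F = (0.941938, 0.578233), J = [[0.302936, 0.177750], [-2.4338, -0.4700]].
Δ = (1.8795, -8.5025), so (x, y)₂ = (1.6626, -8.1350).

(1.6626, -8.1350)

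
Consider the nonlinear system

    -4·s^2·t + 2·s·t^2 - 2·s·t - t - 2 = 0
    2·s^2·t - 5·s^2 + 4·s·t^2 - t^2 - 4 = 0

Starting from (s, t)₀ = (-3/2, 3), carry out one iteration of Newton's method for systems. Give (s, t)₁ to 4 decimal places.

(-1.2372, 1.5046)

At (-3/2, 3): F = (-50.0000, -64.7500).
Jacobian J = [[-8·s·t + 2·t^2 - 2·t, -4·s^2 + 4·s·t - 2·s - 1], [4·s·t - 10·s + 4·t^2, 2·s^2 + 8·s·t - 2·t]].
At the point, J = [[48.0000, -25.0000], [33.0000, -37.5000]] (det J = -975.0000).
Solving J·Δ = −F gives Δ = (0.2628, -1.4954).
Then the next iterate is (s, t)₁ = (-1.2372, 1.5046).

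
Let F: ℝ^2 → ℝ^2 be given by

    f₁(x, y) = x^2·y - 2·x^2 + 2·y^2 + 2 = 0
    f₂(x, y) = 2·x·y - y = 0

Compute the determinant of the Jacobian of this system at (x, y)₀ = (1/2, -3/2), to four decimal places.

J = [[2·x·y - 4·x, x^2 + 4·y], [2·y, 2·x - 1]].
At the point, J = [[-3.5000, -5.7500], [-3.0000, 0.0000]].
det J = -17.2500.

-17.2500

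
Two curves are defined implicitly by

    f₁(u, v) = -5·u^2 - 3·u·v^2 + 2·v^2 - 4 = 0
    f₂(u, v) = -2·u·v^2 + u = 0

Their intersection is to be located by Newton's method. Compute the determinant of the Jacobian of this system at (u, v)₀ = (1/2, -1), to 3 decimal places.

J = [[-10·u - 3·v^2, -6·u·v + 4·v], [-2·v^2 + 1, -4·u·v]].
At the point, J = [[-8.000, -1.000], [-1.000, 2.000]].
det J = -17.000.

-17.000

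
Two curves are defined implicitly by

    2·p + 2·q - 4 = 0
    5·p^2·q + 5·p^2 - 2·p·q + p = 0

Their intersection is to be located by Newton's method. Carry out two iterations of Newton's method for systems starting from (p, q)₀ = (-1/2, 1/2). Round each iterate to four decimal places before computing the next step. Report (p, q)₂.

(0.1951, 1.8049)

At (-1/2, 1/2): F = (-4.0000, 1.8750).
Jacobian J = [[2, 2], [10·p·q + 10·p - 2·q + 1, 5·p^2 - 2·p]].
At the point, J = [[2.0000, 2.0000], [-7.5000, 2.2500]] (det J = 19.5000).
Solving J·Δ = −F gives Δ = (0.6538, 1.3462).
Then the next iterate is (p, q)₁ = (0.1538, 1.8462).
Round to (0.1538, 1.8462) and repeat: F = (0.0000, -0.077465), J = [[2.0000, 2.0000], [1.685056, -0.189328]].
Δ = (0.0413, -0.0413), so (p, q)₂ = (0.1951, 1.8049).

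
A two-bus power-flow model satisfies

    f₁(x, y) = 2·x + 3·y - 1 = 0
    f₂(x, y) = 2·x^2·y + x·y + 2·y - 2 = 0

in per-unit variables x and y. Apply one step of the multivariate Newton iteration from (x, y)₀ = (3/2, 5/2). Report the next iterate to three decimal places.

At (3/2, 5/2): F = (9.500, 18.000).
Jacobian J = [[2, 3], [4·x·y + y, 2·x^2 + x + 2]].
At the point, J = [[2.000, 3.000], [17.500, 8.000]] (det J = -36.500).
Solving J·Δ = −F gives Δ = (0.603, -3.568).
Then the next iterate is (x, y)₁ = (2.103, -1.068).

(2.103, -1.068)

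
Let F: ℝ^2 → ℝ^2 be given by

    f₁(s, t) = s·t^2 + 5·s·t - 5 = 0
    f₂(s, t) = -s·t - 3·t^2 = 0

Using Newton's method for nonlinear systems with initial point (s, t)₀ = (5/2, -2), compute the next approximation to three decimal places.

At (5/2, -2): F = (-20.000, -7.000).
Jacobian J = [[t^2 + 5·t, 2·s·t + 5·s], [-t, -s - 6·t]].
At the point, J = [[-6.000, 2.500], [2.000, 9.500]] (det J = -62.000).
Solving J·Δ = −F gives Δ = (-2.782, 1.323).
Then the next iterate is (s, t)₁ = (-0.282, -0.677).

(-0.282, -0.677)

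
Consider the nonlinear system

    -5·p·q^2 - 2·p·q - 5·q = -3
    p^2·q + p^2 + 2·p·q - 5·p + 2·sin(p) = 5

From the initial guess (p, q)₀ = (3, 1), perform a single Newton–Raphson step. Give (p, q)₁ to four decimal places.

At (3, 1): F = (-23.0000, 4.282240).
Jacobian J = [[-5·q^2 - 2·q, -10·p·q - 2·p - 5], [2·p·q + 2·p + 2·q + 2·cos(p) - 5, p^2 + 2·p]].
At the point, J = [[-7.0000, -41.0000], [7.020015, 15.0000]] (det J = 182.820615).
Solving J·Δ = −F gives Δ = (0.9267, -0.7192).
Then the next iterate is (p, q)₁ = (3.9267, 0.2808).

(3.9267, 0.2808)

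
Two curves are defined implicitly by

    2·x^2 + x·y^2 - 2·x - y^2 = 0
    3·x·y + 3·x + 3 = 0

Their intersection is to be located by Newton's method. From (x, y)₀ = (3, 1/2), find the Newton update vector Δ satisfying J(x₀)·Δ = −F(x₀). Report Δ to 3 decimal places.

(-0.955, -1.356)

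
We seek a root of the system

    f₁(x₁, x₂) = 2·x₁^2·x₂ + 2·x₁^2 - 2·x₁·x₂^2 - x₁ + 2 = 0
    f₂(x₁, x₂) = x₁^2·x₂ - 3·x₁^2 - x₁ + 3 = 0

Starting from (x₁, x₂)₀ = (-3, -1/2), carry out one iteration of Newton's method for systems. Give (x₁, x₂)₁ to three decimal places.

(-1.551, -0.886)

At (-3, -1/2): F = (15.500, -25.500).
Jacobian J = [[4·x₁·x₂ + 4·x₁ - 2·x₂^2 - 1, 2·x₁^2 - 4·x₁·x₂], [2·x₁·x₂ - 6·x₁ - 1, x₁^2]].
At the point, J = [[-7.500, 12.000], [20.000, 9.000]] (det J = -307.500).
Solving J·Δ = −F gives Δ = (1.449, -0.386).
Then the next iterate is (x₁, x₂)₁ = (-1.551, -0.886).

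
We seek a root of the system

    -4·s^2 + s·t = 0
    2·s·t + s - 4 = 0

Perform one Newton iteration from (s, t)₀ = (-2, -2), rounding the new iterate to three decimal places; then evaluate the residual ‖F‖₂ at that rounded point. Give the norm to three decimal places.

2.928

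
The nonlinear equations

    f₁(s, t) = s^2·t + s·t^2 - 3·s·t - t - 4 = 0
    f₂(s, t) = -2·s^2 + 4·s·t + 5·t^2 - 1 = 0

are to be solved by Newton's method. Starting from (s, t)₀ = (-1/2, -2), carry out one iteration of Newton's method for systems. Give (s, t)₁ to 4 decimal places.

At (-1/2, -2): F = (-7.5000, 22.5000).
Jacobian J = [[2·s·t + t^2 - 3·t, s^2 + 2·s·t - 3·s - 1], [-4·s + 4·t, 4·s + 10·t]].
At the point, J = [[12.0000, 2.7500], [-6.0000, -22.0000]] (det J = -247.5000).
Solving J·Δ = −F gives Δ = (0.4167, 0.9091).
Then the next iterate is (s, t)₁ = (-0.0833, -1.0909).

(-0.0833, -1.0909)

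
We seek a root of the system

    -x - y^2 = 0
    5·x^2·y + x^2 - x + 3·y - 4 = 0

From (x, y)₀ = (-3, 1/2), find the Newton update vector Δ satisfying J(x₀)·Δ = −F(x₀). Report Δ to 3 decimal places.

(2.343, 0.407)

At (-3, 1/2): F = (2.750, 32.000).
Jacobian J = [[-1, -2·y], [10·x·y + 2·x - 1, 5·x^2 + 3]].
At the point, J = [[-1.000, -1.000], [-22.000, 48.000]] (det J = -70.000).
Solving J·Δ = −F gives Δ = (2.343, 0.407).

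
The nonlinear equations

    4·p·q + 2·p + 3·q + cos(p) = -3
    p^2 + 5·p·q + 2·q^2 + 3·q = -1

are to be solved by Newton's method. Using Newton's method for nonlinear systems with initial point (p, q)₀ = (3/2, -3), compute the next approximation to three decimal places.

(0.507, -1.888)

At (3/2, -3): F = (-20.92926, -10.250).
Jacobian J = [[4·q - sin(p) + 2, 4·p + 3], [2·p + 5·q, 5·p + 4·q + 3]].
At the point, J = [[-10.99749, 9.000], [-12.000, -1.500]] (det J = 124.49624).
Solving J·Δ = −F gives Δ = (-0.993, 1.112).
Then the next iterate is (p, q)₁ = (0.507, -1.888).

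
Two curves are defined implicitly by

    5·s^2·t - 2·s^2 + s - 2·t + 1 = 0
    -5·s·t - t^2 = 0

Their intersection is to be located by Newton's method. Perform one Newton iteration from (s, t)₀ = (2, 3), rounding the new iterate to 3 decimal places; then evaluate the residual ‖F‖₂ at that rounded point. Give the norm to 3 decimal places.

At (2, 3): F = (49.000, -39.000).
Jacobian J = [[10·s·t - 4·s + 1, 5·s^2 - 2], [-5·t, -5·s - 2·t]].
At the point, J = [[53.000, 18.000], [-15.000, -16.000]] (det J = -578.000).
Solving J·Δ = −F gives Δ = (-0.142, -2.304).
Then the next iterate is (s, t)₁ = (1.858, 0.696).
Re-evaluating at (1.858, 0.696): F = (6.57520, -6.95026), so ‖F‖₂ = 9.568.

9.568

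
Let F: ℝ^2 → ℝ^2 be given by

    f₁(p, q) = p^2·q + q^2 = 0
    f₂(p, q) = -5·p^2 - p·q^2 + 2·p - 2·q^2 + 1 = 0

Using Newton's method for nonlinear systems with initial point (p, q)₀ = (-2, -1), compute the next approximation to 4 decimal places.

At (-2, -1): F = (-3.0000, -23.0000).
Jacobian J = [[2·p·q, p^2 + 2·q], [-10·p - q^2 + 2, -2·p·q - 4·q]].
At the point, J = [[4.0000, 2.0000], [21.0000, 0.0000]] (det J = -42.0000).
Solving J·Δ = −F gives Δ = (1.0952, -0.6905).
Then the next iterate is (p, q)₁ = (-0.9048, -1.6905).

(-0.9048, -1.6905)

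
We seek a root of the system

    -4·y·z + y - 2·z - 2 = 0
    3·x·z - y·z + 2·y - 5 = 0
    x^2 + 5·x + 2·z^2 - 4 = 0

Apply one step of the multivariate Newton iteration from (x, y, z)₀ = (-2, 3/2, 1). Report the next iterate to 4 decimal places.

(3.8947, -2.7368, 1.5263)

At (-2, 3/2, 1): F = (-8.5000, -9.5000, -8.0000).
Jacobian J = [[0, -4·z + 1, -4·y - 2], [3·z, -z + 2, 3·x - y], [2·x + 5, 0, 4·z]].
At the point, J = [[0.0000, -3.0000, -8.0000], [3.0000, 1.0000, -7.5000], [1.0000, 0.0000, 4.0000]] (det J = 66.5000).
Solving J·Δ = −F gives Δ = (5.8947, -4.2368, 0.5263).
Then the next iterate is (x, y, z)₁ = (3.8947, -2.7368, 1.5263).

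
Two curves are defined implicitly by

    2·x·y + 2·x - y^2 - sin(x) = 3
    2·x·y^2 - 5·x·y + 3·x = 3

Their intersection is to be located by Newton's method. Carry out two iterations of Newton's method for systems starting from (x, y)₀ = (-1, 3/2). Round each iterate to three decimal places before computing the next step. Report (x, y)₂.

(5.949, -4.978)

At (-1, 3/2): F = (-9.40853, -3.000).
Jacobian J = [[2·y - cos(x) + 2, 2·x - 2·y], [2·y^2 - 5·y + 3, 4·x·y - 5·x]].
At the point, J = [[4.45970, -5.000], [0.000, -1.000]] (det J = -4.45970).
Solving J·Δ = −F gives Δ = (-1.254, -3.000).
Then the next iterate is (x, y)₁ = (-2.254, -1.500).
Round to (-2.254, -1.500) and repeat: F = (-2.22045, -36.810), J = [[-0.36872, -1.508], [15.000, 24.794]].
Δ = (8.203, -3.478), so (x, y)₂ = (5.949, -4.978).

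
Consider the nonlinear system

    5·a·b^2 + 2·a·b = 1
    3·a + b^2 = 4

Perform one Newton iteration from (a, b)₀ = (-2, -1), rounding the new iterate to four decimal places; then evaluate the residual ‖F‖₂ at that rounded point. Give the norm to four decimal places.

At (-2, -1): F = (-7.0000, -9.0000).
Jacobian J = [[5·b^2 + 2·b, 10·a·b + 2·a], [3, 2·b]].
At the point, J = [[3.0000, 16.0000], [3.0000, -2.0000]] (det J = -54.0000).
Solving J·Δ = −F gives Δ = (2.9259, -0.1111).
Then the next iterate is (a, b)₁ = (0.9259, -1.1111).
Re-evaluating at (0.9259, -1.1111): F = (2.657783, 0.012243), so ‖F‖₂ = 2.6578.

2.6578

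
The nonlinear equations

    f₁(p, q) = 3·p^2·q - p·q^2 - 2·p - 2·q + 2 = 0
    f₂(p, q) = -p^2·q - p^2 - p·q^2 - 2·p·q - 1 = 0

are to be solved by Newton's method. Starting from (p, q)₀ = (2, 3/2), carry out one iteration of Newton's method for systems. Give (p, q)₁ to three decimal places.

(1.749, 0.238)

At (2, 3/2): F = (8.500, -21.500).
Jacobian J = [[6·p·q - q^2 - 2, 3·p^2 - 2·p·q - 2], [-2·p·q - 2·p - q^2 - 2·q, -p^2 - 2·p·q - 2·p]].
At the point, J = [[13.750, 4.000], [-15.250, -14.000]] (det J = -131.500).
Solving J·Δ = −F gives Δ = (-0.251, -1.262).
Then the next iterate is (p, q)₁ = (1.749, 0.238).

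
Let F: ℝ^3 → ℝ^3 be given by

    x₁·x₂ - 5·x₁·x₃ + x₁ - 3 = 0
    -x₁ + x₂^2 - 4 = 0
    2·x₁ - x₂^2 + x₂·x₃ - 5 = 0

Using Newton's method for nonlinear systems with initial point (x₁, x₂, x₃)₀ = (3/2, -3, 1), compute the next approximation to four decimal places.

(2.8036, -2.6339, -1.9435)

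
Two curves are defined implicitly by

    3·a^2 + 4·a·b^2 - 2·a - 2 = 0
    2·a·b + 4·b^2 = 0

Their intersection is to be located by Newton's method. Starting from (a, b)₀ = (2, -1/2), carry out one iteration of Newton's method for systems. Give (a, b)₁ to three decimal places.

(1.000, -0.875)

At (2, -1/2): F = (8.000, -1.000).
Jacobian J = [[6·a + 4·b^2 - 2, 8·a·b], [2·b, 2·a + 8·b]].
At the point, J = [[11.000, -8.000], [-1.000, 0.000]] (det J = -8.000).
Solving J·Δ = −F gives Δ = (-1.000, -0.375).
Then the next iterate is (a, b)₁ = (1.000, -0.875).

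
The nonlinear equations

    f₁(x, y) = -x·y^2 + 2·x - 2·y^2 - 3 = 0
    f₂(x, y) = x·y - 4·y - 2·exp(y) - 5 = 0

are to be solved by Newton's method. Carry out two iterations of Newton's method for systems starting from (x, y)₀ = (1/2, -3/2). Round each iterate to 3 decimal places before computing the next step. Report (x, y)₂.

(2.138, -1.272)

At (1/2, -3/2): F = (-7.625, -0.19626).
Jacobian J = [[-y^2 + 2, -2·x·y - 4·y], [y, x - 2·exp(y) - 4]].
At the point, J = [[-0.250, 7.500], [-1.500, -3.94626]] (det J = 12.23657).
Solving J·Δ = −F gives Δ = (-2.579, 0.931).
Then the next iterate is (x, y)₁ = (-2.079, -0.569).
Round to (-2.079, -0.569) and repeat: F = (-7.13242, -2.67323), J = [[1.67624, -0.08990], [-0.569, -7.21118]].
Δ = (4.217, -0.703), so (x, y)₂ = (2.138, -1.272).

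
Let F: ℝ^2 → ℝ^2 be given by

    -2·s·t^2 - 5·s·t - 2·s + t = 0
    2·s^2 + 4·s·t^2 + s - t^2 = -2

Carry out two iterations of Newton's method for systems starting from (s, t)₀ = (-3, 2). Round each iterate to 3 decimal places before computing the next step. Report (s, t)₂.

At (-3, 2): F = (62.000, -35.000).
Jacobian J = [[-2·t^2 - 5·t - 2, -4·s·t - 5·s + 1], [4·s + 4·t^2 + 1, 8·s·t - 2·t]].
At the point, J = [[-20.000, 40.000], [5.000, -52.000]] (det J = 840.000).
Solving J·Δ = −F gives Δ = (2.171, -0.464).
Then the next iterate is (s, t)₁ = (-0.829, 1.536).
Round to (-0.829, 1.536) and repeat: F = (13.47243, -7.63724), J = [[-14.39859, 10.23838], [7.12118, -13.25875]].
Δ = (0.851, -0.119), so (s, t)₂ = (0.022, 1.417).

(0.022, 1.417)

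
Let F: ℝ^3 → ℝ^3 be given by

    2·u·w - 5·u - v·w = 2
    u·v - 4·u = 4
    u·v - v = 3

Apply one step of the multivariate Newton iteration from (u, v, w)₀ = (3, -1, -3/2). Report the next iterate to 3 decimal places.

(-0.286, -0.143, -1.510)

At (3, -1, -3/2): F = (-27.500, -19.000, -5.000).
Jacobian J = [[2·w - 5, -w, 2·u - v], [v - 4, u, 0], [v, u - 1, 0]].
At the point, J = [[-8.000, 1.500, 7.000], [-5.000, 3.000, 0.000], [-1.000, 2.000, 0.000]] (det J = -49.000).
Solving J·Δ = −F gives Δ = (-3.286, 0.857, -0.010).
Then the next iterate is (u, v, w)₁ = (-0.286, -0.143, -1.510).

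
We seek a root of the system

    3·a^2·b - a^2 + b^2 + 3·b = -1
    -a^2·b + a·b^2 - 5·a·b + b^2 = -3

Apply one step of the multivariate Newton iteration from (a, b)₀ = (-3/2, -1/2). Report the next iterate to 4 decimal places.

(-0.3825, -0.7864)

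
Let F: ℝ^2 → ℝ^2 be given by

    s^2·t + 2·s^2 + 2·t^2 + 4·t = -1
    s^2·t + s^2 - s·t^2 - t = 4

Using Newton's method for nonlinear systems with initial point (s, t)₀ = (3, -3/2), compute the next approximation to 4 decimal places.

(1.1282, -1.2692)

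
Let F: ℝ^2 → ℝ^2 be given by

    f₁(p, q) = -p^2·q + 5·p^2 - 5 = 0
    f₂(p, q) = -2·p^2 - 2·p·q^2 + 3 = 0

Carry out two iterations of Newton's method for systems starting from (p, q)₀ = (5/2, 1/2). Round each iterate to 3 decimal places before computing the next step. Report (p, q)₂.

At (5/2, 1/2): F = (23.125, -10.750).
Jacobian J = [[-2·p·q + 10·p, -p^2], [-4·p - 2·q^2, -4·p·q]].
At the point, J = [[22.500, -6.250], [-10.500, -5.000]] (det J = -178.125).
Solving J·Δ = −F gives Δ = (-1.026, 0.005).
Then the next iterate is (p, q)₁ = (1.474, 0.505).
Round to (1.474, 0.505) and repeat: F = (4.76618, -2.09717), J = [[13.25126, -2.17268], [-6.40605, -2.97748]].
Δ = (-0.351, 0.051), so (p, q)₂ = (1.123, 0.556).

(1.123, 0.556)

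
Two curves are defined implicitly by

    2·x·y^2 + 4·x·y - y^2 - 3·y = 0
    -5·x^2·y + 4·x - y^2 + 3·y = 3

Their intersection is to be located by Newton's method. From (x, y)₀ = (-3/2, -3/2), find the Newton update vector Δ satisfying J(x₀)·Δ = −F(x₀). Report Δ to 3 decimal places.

(0.426, -1.287)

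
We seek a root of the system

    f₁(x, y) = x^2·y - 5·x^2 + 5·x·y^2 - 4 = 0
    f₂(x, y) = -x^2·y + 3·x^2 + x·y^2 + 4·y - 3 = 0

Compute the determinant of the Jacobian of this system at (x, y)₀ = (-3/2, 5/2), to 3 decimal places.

J = [[2·x·y - 10·x + 5·y^2, x^2 + 10·x·y], [-2·x·y + 6·x + y^2, -x^2 + 2·x·y + 4]].
At the point, J = [[38.750, -35.250], [4.750, -5.750]].
det J = -55.375.

-55.375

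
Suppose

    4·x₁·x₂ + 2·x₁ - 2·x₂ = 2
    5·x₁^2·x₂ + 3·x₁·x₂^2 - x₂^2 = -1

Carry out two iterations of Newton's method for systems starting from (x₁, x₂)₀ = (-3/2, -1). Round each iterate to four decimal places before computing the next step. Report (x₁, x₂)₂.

(-0.4034, -0.7757)

At (-3/2, -1): F = (3.0000, -15.7500).
Jacobian J = [[4·x₂ + 2, 4·x₁ - 2], [10·x₁·x₂ + 3·x₂^2, 5·x₁^2 + 6·x₁·x₂ - 2·x₂]].
At the point, J = [[-2.0000, -8.0000], [18.0000, 22.2500]] (det J = 99.5000).
Solving J·Δ = −F gives Δ = (0.5955, 0.2261).
Then the next iterate is (x₁, x₂)₁ = (-0.9045, -0.7739).
Round to (-0.9045, -0.7739) and repeat: F = (0.538770, -4.389810), J = [[-1.0956, -5.6180], [8.796689, 9.838357]].
Δ = (0.5011, -0.0018), so (x₁, x₂)₂ = (-0.4034, -0.7757).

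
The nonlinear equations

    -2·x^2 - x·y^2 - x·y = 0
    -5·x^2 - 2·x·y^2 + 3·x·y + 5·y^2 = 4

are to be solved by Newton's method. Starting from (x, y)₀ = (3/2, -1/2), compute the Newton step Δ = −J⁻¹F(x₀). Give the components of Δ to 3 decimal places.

(-0.717, 1.922)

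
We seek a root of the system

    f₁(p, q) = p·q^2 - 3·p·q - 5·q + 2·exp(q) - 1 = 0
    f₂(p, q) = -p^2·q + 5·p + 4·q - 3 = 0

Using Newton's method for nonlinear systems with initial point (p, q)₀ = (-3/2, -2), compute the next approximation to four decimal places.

(-4.5409, 4.2624)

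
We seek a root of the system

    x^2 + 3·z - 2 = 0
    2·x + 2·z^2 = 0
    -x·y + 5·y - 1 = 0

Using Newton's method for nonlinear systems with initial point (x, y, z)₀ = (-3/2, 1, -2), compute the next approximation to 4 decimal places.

(-3.2222, -0.1111, -1.8056)

At (-3/2, 1, -2): F = (-5.7500, 5.0000, 5.5000).
Jacobian J = [[2·x, 0, 3], [2, 0, 4·z], [-y, -x + 5, 0]].
At the point, J = [[-3.0000, 0.0000, 3.0000], [2.0000, 0.0000, -8.0000], [-1.0000, 6.5000, 0.0000]] (det J = -117.0000).
Solving J·Δ = −F gives Δ = (-1.7222, -1.1111, 0.1944).
Then the next iterate is (x, y, z)₁ = (-3.2222, -0.1111, -1.8056).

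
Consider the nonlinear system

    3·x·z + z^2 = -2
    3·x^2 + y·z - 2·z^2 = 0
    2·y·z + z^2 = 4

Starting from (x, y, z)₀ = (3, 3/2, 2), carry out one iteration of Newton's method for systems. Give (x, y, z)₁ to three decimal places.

(1.344, 1.893, 0.918)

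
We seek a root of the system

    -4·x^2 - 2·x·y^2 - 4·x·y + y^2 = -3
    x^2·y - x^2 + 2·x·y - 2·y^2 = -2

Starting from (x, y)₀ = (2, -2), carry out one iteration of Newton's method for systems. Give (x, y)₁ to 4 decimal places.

(1.7917, -0.5833)

At (2, -2): F = (-9.0000, -26.0000).
Jacobian J = [[-8·x - 2·y^2 - 4·y, -4·x·y - 4·x + 2·y], [2·x·y - 2·x + 2·y, x^2 + 2·x - 4·y]].
At the point, J = [[-16.0000, 4.0000], [-16.0000, 16.0000]] (det J = -192.0000).
Solving J·Δ = −F gives Δ = (-0.2083, 1.4167).
Then the next iterate is (x, y)₁ = (1.7917, -0.5833).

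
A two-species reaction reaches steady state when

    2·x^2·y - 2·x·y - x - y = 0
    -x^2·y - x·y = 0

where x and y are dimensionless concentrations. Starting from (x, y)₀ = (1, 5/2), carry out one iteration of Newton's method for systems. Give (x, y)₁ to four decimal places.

At (1, 5/2): F = (-3.5000, -5.0000).
Jacobian J = [[4·x·y - 2·y - 1, 2·x^2 - 2·x - 1], [-2·x·y - y, -x^2 - x]].
At the point, J = [[4.0000, -1.0000], [-7.5000, -2.0000]] (det J = -15.5000).
Solving J·Δ = −F gives Δ = (0.1290, -2.9839).
Then the next iterate is (x, y)₁ = (1.1290, -0.4839).

(1.1290, -0.4839)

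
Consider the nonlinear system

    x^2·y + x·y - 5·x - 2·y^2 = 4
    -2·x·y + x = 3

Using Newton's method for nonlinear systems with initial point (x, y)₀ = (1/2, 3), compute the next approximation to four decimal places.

(-0.1921, 0.9607)

At (1/2, 3): F = (-22.2500, -5.5000).
Jacobian J = [[2·x·y + y - 5, x^2 + x - 4·y], [-2·y + 1, -2·x]].
At the point, J = [[1.0000, -11.2500], [-5.0000, -1.0000]] (det J = -57.2500).
Solving J·Δ = −F gives Δ = (-0.6921, -2.0393).
Then the next iterate is (x, y)₁ = (-0.1921, 0.9607).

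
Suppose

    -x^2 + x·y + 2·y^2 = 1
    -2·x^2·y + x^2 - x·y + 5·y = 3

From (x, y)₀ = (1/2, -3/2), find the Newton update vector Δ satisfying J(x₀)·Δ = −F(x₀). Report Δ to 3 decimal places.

(1.883, -0.401)

At (1/2, -3/2): F = (2.500, -8.750).
Jacobian J = [[-2·x + y, x + 4·y], [-4·x·y + 2·x - y, -2·x^2 - x + 5]].
At the point, J = [[-2.500, -5.500], [5.500, 4.000]] (det J = 20.250).
Solving J·Δ = −F gives Δ = (1.883, -0.401).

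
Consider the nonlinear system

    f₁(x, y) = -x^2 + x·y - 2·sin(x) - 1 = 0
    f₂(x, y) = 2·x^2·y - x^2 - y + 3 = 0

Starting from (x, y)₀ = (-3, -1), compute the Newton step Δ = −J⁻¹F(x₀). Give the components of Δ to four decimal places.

(1.0611, 0.2295)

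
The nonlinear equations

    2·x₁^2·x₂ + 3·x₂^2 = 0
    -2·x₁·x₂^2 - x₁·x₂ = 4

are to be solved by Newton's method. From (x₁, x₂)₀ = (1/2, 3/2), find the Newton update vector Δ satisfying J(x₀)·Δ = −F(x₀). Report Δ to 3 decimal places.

At (1/2, 3/2): F = (7.500, -7.000).
Jacobian J = [[4·x₁·x₂, 2·x₁^2 + 6·x₂], [-2·x₂^2 - x₂, -4·x₁·x₂ - x₁]].
At the point, J = [[3.000, 9.500], [-6.000, -3.500]] (det J = 46.500).
Solving J·Δ = −F gives Δ = (-0.866, -0.516).

(-0.866, -0.516)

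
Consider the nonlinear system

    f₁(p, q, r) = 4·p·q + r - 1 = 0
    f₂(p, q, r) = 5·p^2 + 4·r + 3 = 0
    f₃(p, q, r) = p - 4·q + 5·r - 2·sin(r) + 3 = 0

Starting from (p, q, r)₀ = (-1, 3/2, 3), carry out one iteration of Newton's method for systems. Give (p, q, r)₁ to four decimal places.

At (-1, 3/2, 3): F = (-4.0000, 20.0000, 10.717760).
Jacobian J = [[4·q, 4·p, 1], [10·p, 0, 4], [1, -4, -2·cos(r) + 5]].
At the point, J = [[6.0000, -4.0000, 1.0000], [-10.0000, 0.0000, 4.0000], [1.0000, -4.0000, 6.979985]] (det J = -159.199400).
Solving J·Δ = −F gives Δ = (1.5259, 0.9924, -1.1854).
Then the next iterate is (p, q, r)₁ = (0.5259, 2.4924, 1.8146).

(0.5259, 2.4924, 1.8146)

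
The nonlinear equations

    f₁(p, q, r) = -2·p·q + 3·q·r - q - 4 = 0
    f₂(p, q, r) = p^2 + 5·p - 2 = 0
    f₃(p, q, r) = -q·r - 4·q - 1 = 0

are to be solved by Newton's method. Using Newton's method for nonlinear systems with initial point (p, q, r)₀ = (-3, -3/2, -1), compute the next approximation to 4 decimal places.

(-11.0000, -4.4286, -9.1905)

At (-3, -3/2, -1): F = (-7.0000, -8.0000, 3.5000).
Jacobian J = [[-2·q, -2·p + 3·r - 1, 3·q], [2·p + 5, 0, 0], [0, -r - 4, -q]].
At the point, J = [[3.0000, 2.0000, -4.5000], [-1.0000, 0.0000, 0.0000], [0.0000, -3.0000, 1.5000]] (det J = -10.5000).
Solving J·Δ = −F gives Δ = (-8.0000, -2.9286, -8.1905).
Then the next iterate is (p, q, r)₁ = (-11.0000, -4.4286, -9.1905).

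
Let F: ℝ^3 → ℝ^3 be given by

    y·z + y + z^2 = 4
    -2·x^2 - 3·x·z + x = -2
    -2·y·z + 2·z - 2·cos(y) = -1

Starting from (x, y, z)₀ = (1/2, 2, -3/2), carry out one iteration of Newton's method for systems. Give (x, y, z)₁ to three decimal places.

At (1/2, 2, -3/2): F = (-2.750, 4.250, 4.83229).
Jacobian J = [[0, z + 1, y + 2·z], [-4·x - 3·z + 1, 0, -3·x], [0, -2·z + 2·sin(y), -2·y + 2]].
At the point, J = [[0.000, -0.500, -1.000], [3.500, 0.000, -1.500], [0.000, 4.81859, -2.000]] (det J = -20.36508).
Solving J·Δ = −F gives Δ = (-2.012, -1.776, -1.862).
Then the next iterate is (x, y, z)₁ = (-1.512, 0.224, -3.362).

(-1.512, 0.224, -3.362)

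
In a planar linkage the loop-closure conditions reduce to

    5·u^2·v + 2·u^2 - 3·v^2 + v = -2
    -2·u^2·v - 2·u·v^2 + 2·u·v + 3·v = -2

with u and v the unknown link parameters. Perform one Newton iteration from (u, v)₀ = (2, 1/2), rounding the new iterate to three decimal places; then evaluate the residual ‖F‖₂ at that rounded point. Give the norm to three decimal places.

49.295

At (2, 1/2): F = (19.750, 0.500).
Jacobian J = [[10·u·v + 4·u, 5·u^2 - 6·v + 1], [-4·u·v - 2·v^2 + 2·v, -2·u^2 - 4·u·v + 2·u + 3]].
At the point, J = [[18.000, 18.000], [-3.500, -5.000]] (det J = -27.000).
Solving J·Δ = −F gives Δ = (-3.991, 2.894).
Then the next iterate is (u, v)₁ = (-1.991, 3.394).
Re-evaluating at (-1.991, 3.394): F = (46.03491, 17.62851), so ‖F‖₂ = 49.295.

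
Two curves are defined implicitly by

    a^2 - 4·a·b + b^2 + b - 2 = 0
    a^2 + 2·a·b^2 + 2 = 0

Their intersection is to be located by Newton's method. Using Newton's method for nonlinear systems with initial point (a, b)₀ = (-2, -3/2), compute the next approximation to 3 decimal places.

(2.429, -1.435)

At (-2, -3/2): F = (-9.250, -3.000).
Jacobian J = [[2·a - 4·b, -4·a + 2·b + 1], [2·a + 2·b^2, 4·a·b]].
At the point, J = [[2.000, 6.000], [0.500, 12.000]] (det J = 21.000).
Solving J·Δ = −F gives Δ = (4.429, 0.065).
Then the next iterate is (a, b)₁ = (2.429, -1.435).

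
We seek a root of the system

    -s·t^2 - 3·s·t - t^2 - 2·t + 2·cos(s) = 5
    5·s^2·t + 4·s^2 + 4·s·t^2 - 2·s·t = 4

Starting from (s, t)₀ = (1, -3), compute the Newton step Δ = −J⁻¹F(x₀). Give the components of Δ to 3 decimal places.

At (1, -3): F = (-6.91940, 27.000).
Jacobian J = [[-t^2 - 3·t - 2·sin(s), -2·s·t - 3·s - 2·t - 2], [10·s·t + 8·s + 4·t^2 - 2·t, 5·s^2 + 8·s·t - 2·s]].
At the point, J = [[-1.68294, 7.000], [20.000, -21.000]] (det J = -104.65822).
Solving J·Δ = −F gives Δ = (-0.417, 0.888).

(-0.417, 0.888)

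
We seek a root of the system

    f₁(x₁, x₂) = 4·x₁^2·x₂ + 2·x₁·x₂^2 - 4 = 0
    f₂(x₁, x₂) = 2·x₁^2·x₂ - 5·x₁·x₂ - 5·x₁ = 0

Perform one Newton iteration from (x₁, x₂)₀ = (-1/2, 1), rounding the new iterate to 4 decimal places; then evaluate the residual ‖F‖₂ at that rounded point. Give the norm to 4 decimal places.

At (-1/2, 1): F = (-4.0000, 5.5000).
Jacobian J = [[8·x₁·x₂ + 2·x₂^2, 4·x₁^2 + 4·x₁·x₂], [4·x₁·x₂ - 5·x₂ - 5, 2·x₁^2 - 5·x₁]].
At the point, J = [[-2.0000, -1.0000], [-12.0000, 3.0000]] (det J = -18.0000).
Solving J·Δ = −F gives Δ = (-0.3611, -3.2778).
Then the next iterate is (x₁, x₂)₁ = (-0.8611, -2.2778).
Re-evaluating at (-0.8611, -2.2778): F = (-19.691309, -8.879514), so ‖F‖₂ = 21.6008.

21.6008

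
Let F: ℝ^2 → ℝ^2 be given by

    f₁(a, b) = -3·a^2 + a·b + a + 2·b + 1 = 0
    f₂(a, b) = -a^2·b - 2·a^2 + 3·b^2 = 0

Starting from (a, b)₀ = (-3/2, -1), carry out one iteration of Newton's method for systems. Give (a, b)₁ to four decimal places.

(-0.6609, -0.6040)

At (-3/2, -1): F = (-7.7500, 0.7500).
Jacobian J = [[-6·a + b + 1, a + 2], [-2·a·b - 4·a, -a^2 + 6·b]].
At the point, J = [[9.0000, 0.5000], [3.0000, -8.2500]] (det J = -75.7500).
Solving J·Δ = −F gives Δ = (0.8391, 0.3960).
Then the next iterate is (a, b)₁ = (-0.6609, -0.6040).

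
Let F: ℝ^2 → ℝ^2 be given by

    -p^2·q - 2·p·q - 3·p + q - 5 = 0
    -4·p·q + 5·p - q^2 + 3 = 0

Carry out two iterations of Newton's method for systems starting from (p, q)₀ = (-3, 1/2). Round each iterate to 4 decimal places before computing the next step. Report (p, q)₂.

At (-3, 1/2): F = (3.0000, -6.2500).
Jacobian J = [[-2·p·q - 2·q - 3, -p^2 - 2·p + 1], [-4·q + 5, -4·p - 2·q]].
At the point, J = [[-1.0000, -2.0000], [3.0000, 11.0000]] (det J = -5.0000).
Solving J·Δ = −F gives Δ = (4.1000, -0.5500).
Then the next iterate is (p, q)₁ = (1.1000, -0.0500).
Round to (1.1000, -0.0500) and repeat: F = (-8.1795, 8.7175), J = [[-2.7900, -2.4100], [5.2000, -4.3000]].
Δ = (-2.2904, -0.7425), so (p, q)₂ = (-1.1904, -0.7925).

(-1.1904, -0.7925)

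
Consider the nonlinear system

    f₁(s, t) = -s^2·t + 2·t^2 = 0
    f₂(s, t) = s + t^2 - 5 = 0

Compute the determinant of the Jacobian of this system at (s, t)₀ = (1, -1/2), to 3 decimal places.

2.000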